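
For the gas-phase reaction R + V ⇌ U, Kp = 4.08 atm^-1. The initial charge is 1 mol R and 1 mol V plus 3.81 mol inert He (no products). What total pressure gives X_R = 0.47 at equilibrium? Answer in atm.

P = 2.19 atm

Basis: 1 mol R initially; let X = conversion of R. Extent ξ = X.
At extent ξ: n_R = 1 − X; n_V = 1 − X; n_U = X; n_I = 3.81 (inert).
Summing: n_T = 5.81 − X.
Kp = p_U / (p_R p_V) with p_i = (n_i/n_T)·P.
At X = 0.47: the mole-fraction product g(X) = Π y_i^ν_i = 8.935. Since Kp = g(X)·P^{-1}, P = (g/Kp)^(1/1) = (8.935/4.08)^(1/1) = 2.19 atm.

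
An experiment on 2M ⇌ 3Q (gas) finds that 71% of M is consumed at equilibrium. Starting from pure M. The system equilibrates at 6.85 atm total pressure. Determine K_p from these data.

K_p = 72.6 atm

Take 1 mol M as basis and let X be its fractional conversion, so ξ = 0.5X.
At extent ξ: n_M = 1 − X; n_Q = 1.5X.
n_T = Σnᵢ = 1 + 0.5X.
At X = 0.71: n_M = 0.29, n_Q = 1.06, n_T = 1.35.
p_i = (n_i/n_T)·P. K_p = p_Q^3 / (p_M^2) = 72.6 atm.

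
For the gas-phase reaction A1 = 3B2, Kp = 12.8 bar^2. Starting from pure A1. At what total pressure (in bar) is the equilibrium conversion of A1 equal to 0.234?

Take 1 mol A1 as basis and let X be its fractional conversion, so ξ = X.
Mole table: n_A1 = 1 − X; n_B2 = 3X.
Total moles n_T = 1 + 2X.
Kp = p_B2^3 / (p_A1) with p_i = (n_i/n_T)·P.
At X = 0.234: the mole-fraction product g(X) = Π y_i^ν_i = 0.2096. Since Kp = g(X)·P^{2}, P = (Kp/g)^(1/2) = (12.8/0.2096)^(1/2) = 7.82 bar.

P = 7.82 bar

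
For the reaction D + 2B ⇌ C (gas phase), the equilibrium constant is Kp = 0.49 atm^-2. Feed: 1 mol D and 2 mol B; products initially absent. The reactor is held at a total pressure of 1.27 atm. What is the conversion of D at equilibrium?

X = 0.226

Basis: 1 mol D initially; let X = conversion of D. Extent ξ = X.
At extent ξ: n_D = 1 − X; n_B = 2 − 2X; n_C = X.
Total moles n_T = 3 − 2X.
y_i = n_i/n_T, p_i = y_i·P. Kp = p_C / (p_D p_B^2).
Substituting and setting equal to 0.49 atm^-2 gives a polynomial in X; the root in (0,1) is X = 0.226.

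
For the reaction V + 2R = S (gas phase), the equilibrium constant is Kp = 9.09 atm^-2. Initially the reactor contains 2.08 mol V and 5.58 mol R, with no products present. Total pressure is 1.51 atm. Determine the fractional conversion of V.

Let X = conversion of V (basis 2.08 mol V); extent of reaction ξ = 2.08X.
Mole table: n_V = 2.08 − 2.08X; n_R = 5.58 − 4.16X; n_S = 2.08X.
n_T = Σnᵢ = 7.66 − 4.16X.
With p_i = (n_i/n_T)P, Kp = p_S / (p_V p_R^2).
Substituting and setting equal to 9.09 atm^-2 gives a polynomial in X; the root in (0,1) is X = 0.839.

X = 0.839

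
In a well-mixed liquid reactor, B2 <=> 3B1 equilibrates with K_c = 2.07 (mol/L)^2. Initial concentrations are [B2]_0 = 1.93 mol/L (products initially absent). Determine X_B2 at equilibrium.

X = 0.249

Let X = conversion of B2; extent ξ = 1.93·X mol/L.
Concentrations: [B2] = 1.93 − 1.93X; [B1] = 5.79X.
K_c = [B1]^3 / ([B2]).
Setting equal to 2.07 and solving for X on (0,1) gives X = 0.249.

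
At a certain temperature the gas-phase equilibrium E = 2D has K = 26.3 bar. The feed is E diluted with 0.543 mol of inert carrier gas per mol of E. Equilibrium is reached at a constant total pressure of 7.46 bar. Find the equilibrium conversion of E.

X = 0.732

Basis: 1 mol E initially; let X = conversion of E. Extent ξ = X.
At extent ξ: n_E = 1 − X; n_D = 2X; n_I = 0.543 (inert).
Total moles n_T = 1.54 + X.
y_i = n_i/n_T, p_i = y_i·P. K = p_D^2 / (p_E).
Equating to 26.3 bar and solving on 0 < X < 1: X = 0.732.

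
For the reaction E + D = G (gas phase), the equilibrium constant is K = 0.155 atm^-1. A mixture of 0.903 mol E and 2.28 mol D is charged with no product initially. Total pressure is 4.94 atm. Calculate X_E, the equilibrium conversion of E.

Let X = conversion of E (basis 0.903 mol E); extent of reaction ξ = 0.903X.
At extent ξ: n_E = 0.903 − 0.903X; n_D = 2.28 − 0.903X; n_G = 0.903X.
n_T = Σnᵢ = 3.18 − 0.903X.
Mole fractions y_i = n_i/n_T; K = p_G / (p_E p_D) with p_i = y_i·P.
Setting this equal to 0.155 atm^-1 and taking the physical root (0 < X < 1) gives X = 0.344.

X = 0.344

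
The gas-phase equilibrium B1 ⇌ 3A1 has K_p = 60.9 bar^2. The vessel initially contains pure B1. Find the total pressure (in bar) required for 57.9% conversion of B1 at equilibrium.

P = 4.77 bar

Basis: 1 mol B1 initially; let X = conversion of B1. Extent ξ = X.
Mole table: n_B1 = 1 − X; n_A1 = 3X.
n_T = Σnᵢ = 1 + 2X.
K_p = p_A1^3 / (p_B1) with p_i = (n_i/n_T)·P.
At X = 0.579: the mole-fraction product g(X) = Π y_i^ν_i = 2.673. Since K_p = g(X)·P^{2}, P = (K_p/g)^(1/2) = (60.9/2.673)^(1/2) = 4.77 bar.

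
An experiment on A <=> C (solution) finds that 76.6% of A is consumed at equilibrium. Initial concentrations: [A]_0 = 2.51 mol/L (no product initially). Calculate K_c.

Let X = conversion of A.
Concentrations: [A] = 2.51 − 2.51X; [C] = 2.51X.
At X = 0.766: [A] = 0.587, [C] = 1.92.
K_c = [C] / ([A]) = 3.27.

K_c = 3.27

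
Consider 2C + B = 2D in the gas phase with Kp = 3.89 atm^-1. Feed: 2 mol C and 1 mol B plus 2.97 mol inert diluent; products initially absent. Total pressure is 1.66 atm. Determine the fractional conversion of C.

Let X = conversion of C (basis 2 mol C); extent of reaction ξ = X.
Moles: n_C = 2 − 2X; n_B = 1 − X; n_D = 2X; n_I = 2.97 (inert).
n_T = Σnᵢ = 5.97 − X.
y_i = n_i/n_T, p_i = y_i·P. Kp = p_D^2 / (p_C^2 p_B).
This yields a degree-3 equation in X; solving on (0,1), X = 0.446.

X = 0.446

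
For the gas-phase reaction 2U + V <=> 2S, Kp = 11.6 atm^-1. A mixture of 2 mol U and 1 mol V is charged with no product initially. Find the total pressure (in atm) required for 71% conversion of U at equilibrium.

P = 4.08 atm

Take 2 mol U as basis and let X be its fractional conversion, so ξ = X.
Mole table: n_U = 2 − 2X; n_V = 1 − X; n_S = 2X.
Summing: n_T = 3 − X.
Kp = p_S^2 / (p_U^2 p_V) with p_i = (n_i/n_T)·P.
At X = 0.71: the mole-fraction product g(X) = Π y_i^ν_i = 47.33. Since Kp = g(X)·P^{-1}, P = (g/Kp)^(1/1) = (47.33/11.6)^(1/1) = 4.08 atm.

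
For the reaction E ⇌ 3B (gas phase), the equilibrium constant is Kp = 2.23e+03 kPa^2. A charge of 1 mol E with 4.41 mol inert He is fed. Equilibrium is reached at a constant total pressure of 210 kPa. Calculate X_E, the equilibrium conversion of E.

X = 0.356

Basis: 1 mol E initially; let X = conversion of E. Extent ξ = X.
Mole table: n_E = 1 − X; n_B = 3X; n_I = 4.41 (inert).
Total moles n_T = 5.41 + 2X.
Mole fractions y_i = n_i/n_T; Kp = p_B^3 / (p_E) with p_i = y_i·P.
Setting this equal to 2.23e+03 kPa^2 and taking the physical root (0 < X < 1) gives X = 0.356.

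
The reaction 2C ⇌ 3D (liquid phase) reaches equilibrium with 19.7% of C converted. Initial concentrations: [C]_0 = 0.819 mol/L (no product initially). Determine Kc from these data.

Let X = conversion of C.
Concentrations: [C] = 0.819 − 0.819X; [D] = 1.23X.
At X = 0.197: [C] = 0.658, [D] = 0.242.
Kc = [D]^3 / ([C]^2) = 0.0328 mol/L.

Kc = 0.0328 mol/L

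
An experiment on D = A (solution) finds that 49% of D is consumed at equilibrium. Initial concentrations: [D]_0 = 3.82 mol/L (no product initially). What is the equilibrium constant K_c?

Let X = conversion of D.
Concentrations: [D] = 3.82 − 3.82X; [A] = 3.82X.
At X = 0.49: [D] = 1.95, [A] = 1.87.
K_c = [A] / ([D]) = 0.961.

K_c = 0.961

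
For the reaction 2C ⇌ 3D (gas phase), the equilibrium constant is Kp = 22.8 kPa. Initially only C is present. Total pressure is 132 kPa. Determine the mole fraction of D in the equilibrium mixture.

Let X = conversion of C (basis 1 mol C); extent of reaction ξ = 0.5X.
Mole table: n_C = 1 − X; n_D = 1.5X.
n_T = Σnᵢ = 1 + 0.5X.
Mole fractions y_i = n_i/n_T; Kp = p_D^3 / (p_C^2) with p_i = y_i·P.
Equating to 22.8 kPa and solving on 0 < X < 1: X = 0.305.
Then n_D = 0.458, n_T = 1.15, so y_D = 0.397.

y_D = 0.397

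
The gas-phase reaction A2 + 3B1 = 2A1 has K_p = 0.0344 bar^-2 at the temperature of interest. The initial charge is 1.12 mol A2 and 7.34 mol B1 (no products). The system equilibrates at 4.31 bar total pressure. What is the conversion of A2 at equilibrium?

X = 0.494

Let X = conversion of A2 (basis 1.12 mol A2); extent of reaction ξ = 1.12X.
Moles: n_A2 = 1.12 − 1.12X; n_B1 = 7.34 − 3.36X; n_A1 = 2.24X.
n_T = Σnᵢ = 8.46 − 2.24X.
With p_i = (n_i/n_T)P, K_p = p_A1^2 / (p_A2 p_B1^3).
This yields a degree-4 equation in X; solving on (0,1), X = 0.494.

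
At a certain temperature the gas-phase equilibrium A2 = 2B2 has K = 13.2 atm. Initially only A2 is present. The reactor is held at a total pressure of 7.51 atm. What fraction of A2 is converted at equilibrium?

Basis: 1 mol A2 initially; let X = conversion of A2. Extent ξ = X.
Moles: n_A2 = 1 − X; n_B2 = 2X.
n_T = Σnᵢ = 1 + X.
y_i = n_i/n_T, p_i = y_i·P. K = p_B2^2 / (p_A2).
This yields a degree-2 equation in X; solving on (0,1), X = 0.553.

X = 0.553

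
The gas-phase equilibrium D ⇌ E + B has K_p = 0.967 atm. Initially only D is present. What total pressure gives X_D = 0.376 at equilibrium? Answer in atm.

P = 5.87 atm

Take 1 mol D as basis and let X be its fractional conversion, so ξ = X.
Species balance: n_D = 1 − X; n_E = X; n_B = X.
n_T = Σnᵢ = 1 + X.
K_p = p_E p_B / (p_D) with p_i = (n_i/n_T)·P.
At X = 0.376: the mole-fraction product g(X) = Π y_i^ν_i = 0.1647. Since K_p = g(X)·P^{1}, P = (K_p/g)^(1/1) = (0.967/0.1647)^(1/1) = 5.87 atm.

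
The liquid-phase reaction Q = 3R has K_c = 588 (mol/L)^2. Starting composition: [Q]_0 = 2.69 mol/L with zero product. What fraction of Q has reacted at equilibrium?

Let X = conversion of Q; extent ξ = 2.69·X mol/L.
Concentrations: [Q] = 2.69 − 2.69X; [R] = 8.07X.
K_c = [R]^3 / ([Q]).
Equating to 588 (mol/L)^2: the physical root is X = 0.818.

X = 0.818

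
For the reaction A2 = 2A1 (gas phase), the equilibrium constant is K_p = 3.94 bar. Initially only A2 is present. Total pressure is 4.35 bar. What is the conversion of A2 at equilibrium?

Basis: 1 mol A2 initially; let X = conversion of A2. Extent ξ = X.
Mole table: n_A2 = 1 − X; n_A1 = 2X.
Summing: n_T = 1 + X.
y_i = n_i/n_T, p_i = y_i·P. K_p = p_A1^2 / (p_A2).
This yields a degree-2 equation in X; solving on (0,1), X = 0.430.

X = 0.430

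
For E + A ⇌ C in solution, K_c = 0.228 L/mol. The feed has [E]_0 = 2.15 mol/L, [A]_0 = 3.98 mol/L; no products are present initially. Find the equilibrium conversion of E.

Let X = conversion of E; extent ξ = 2.15·X mol/L.
Concentrations: [E] = 2.15 − 2.15X; [A] = 3.98 − 2.15X; [C] = 2.15X.
K_c = [C] / ([E] [A]).
Setting equal to 0.228 and solving for X on (0,1) gives X = 0.413.

X = 0.413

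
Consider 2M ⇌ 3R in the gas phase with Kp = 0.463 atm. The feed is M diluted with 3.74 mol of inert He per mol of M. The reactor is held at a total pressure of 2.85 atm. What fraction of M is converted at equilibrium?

X = 0.428

Basis: 1 mol M initially; let X = conversion of M. Extent ξ = 0.5X.
Mole table: n_M = 1 − X; n_R = 1.5X; n_I = 3.74 (inert).
Total moles n_T = 4.74 + 0.5X.
y_i = n_i/n_T, p_i = y_i·P. Kp = p_R^3 / (p_M^2).
This yields a degree-3 equation in X; solving on (0,1), X = 0.428.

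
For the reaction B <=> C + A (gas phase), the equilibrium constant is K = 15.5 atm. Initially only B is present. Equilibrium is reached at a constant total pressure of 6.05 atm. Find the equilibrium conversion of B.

Let X = conversion of B (basis 1 mol B); extent of reaction ξ = X.
Mole table: n_B = 1 − X; n_C = X; n_A = X.
Total moles n_T = 1 + X.
With p_i = (n_i/n_T)P, K = p_C p_A / (p_B).
Equating to 15.5 atm and solving on 0 < X < 1: X = 0.848.

X = 0.848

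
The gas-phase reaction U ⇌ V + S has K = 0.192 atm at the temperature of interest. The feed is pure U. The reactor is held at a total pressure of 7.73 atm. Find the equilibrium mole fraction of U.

y_U = 0.731

Let X = conversion of U (basis 1 mol U); extent of reaction ξ = X.
Moles: n_U = 1 − X; n_V = X; n_S = X.
Summing: n_T = 1 + X.
Mole fractions y_i = n_i/n_T; K = p_V p_S / (p_U) with p_i = y_i·P.
Substituting and setting equal to 0.192 atm gives a polynomial in X; the root in (0,1) is X = 0.156.
Then n_U = 0.844, n_T = 1.16, so y_U = 0.731.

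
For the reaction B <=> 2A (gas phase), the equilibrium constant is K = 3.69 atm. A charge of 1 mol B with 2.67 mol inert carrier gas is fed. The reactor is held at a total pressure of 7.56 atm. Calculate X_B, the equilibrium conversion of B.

X = 0.503

Take 1 mol B as basis and let X be its fractional conversion, so ξ = X.
Mole table: n_B = 1 − X; n_A = 2X; n_I = 2.67 (inert).
Total moles n_T = 3.67 + X.
Mole fractions y_i = n_i/n_T; K = p_A^2 / (p_B) with p_i = y_i·P.
Equating to 3.69 atm and solving on 0 < X < 1: X = 0.503.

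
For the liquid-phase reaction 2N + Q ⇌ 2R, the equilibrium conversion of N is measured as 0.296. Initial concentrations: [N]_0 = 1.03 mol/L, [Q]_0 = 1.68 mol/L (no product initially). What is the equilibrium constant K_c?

K_c = 0.116 L/mol

Let X = conversion of N.
Concentrations: [N] = 1.03 − 1.03X; [Q] = 1.68 − 0.515X; [R] = 1.03X.
At X = 0.296: [N] = 0.725, [Q] = 1.53, [R] = 0.305.
K_c = [R]^2 / ([N]^2 [Q]) = 0.116 L/mol.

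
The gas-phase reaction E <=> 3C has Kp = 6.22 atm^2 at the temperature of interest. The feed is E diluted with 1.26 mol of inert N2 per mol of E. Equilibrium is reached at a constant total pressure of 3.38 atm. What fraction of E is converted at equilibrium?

X = 0.478

Basis: 1 mol E initially; let X = conversion of E. Extent ξ = X.
Mole table: n_E = 1 − X; n_C = 3X; n_I = 1.26 (inert).
n_T = Σnᵢ = 2.26 + 2X.
Mole fractions y_i = n_i/n_T; Kp = p_C^3 / (p_E) with p_i = y_i·P.
Substituting and setting equal to 6.22 atm^2 gives a polynomial in X; the root in (0,1) is X = 0.478.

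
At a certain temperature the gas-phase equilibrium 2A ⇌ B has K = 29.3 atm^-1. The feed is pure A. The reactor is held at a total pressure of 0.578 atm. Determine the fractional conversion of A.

Basis: 1 mol A initially; let X = conversion of A. Extent ξ = 0.5X.
At extent ξ: n_A = 1 − X; n_B = 0.5X.
n_T = Σnᵢ = 1 − 0.5X.
y_i = n_i/n_T, p_i = y_i·P. K = p_B / (p_A^2).
Setting this equal to 29.3 atm^-1 and taking the physical root (0 < X < 1) gives X = 0.879.

X = 0.879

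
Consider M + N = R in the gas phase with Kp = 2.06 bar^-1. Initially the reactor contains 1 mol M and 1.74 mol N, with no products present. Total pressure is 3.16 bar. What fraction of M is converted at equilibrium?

X = 0.763

Let X = conversion of M (basis 1 mol M); extent of reaction ξ = X.
At extent ξ: n_M = 1 − X; n_N = 1.74 − X; n_R = X.
Total moles n_T = 2.74 − X.
Mole fractions y_i = n_i/n_T; Kp = p_R / (p_M p_N) with p_i = y_i·P.
Setting this equal to 2.06 bar^-1 and taking the physical root (0 < X < 1) gives X = 0.763.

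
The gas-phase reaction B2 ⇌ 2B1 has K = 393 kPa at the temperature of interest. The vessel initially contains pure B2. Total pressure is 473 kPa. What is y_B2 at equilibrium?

y_B2 = 0.414

Basis: 1 mol B2 initially; let X = conversion of B2. Extent ξ = X.
Moles: n_B2 = 1 − X; n_B1 = 2X.
Summing: n_T = 1 + X.
With p_i = (n_i/n_T)P, K = p_B1^2 / (p_B2).
This yields a degree-2 equation in X; solving on (0,1), X = 0.415.
Then n_B2 = 0.585, n_T = 1.41, so y_B2 = 0.414.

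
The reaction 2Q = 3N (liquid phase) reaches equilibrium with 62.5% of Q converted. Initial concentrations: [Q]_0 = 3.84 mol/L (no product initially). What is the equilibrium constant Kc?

Kc = 22.5 mol/L

Let X = conversion of Q.
Concentrations: [Q] = 3.84 − 3.84X; [N] = 5.76X.
At X = 0.625: [Q] = 1.44, [N] = 3.6.
Kc = [N]^3 / ([Q]^2) = 22.5 mol/L.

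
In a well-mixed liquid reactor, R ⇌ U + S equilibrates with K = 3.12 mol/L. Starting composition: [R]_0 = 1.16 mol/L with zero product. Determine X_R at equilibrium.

X = 0.776

Let X = conversion of R; extent ξ = 1.16·X mol/L.
Concentrations: [R] = 1.16 − 1.16X; [U] = 1.16X; [S] = 1.16X.
K = [U] [S] / ([R]).
This equals 3.12 at X = 0.776 (the root in 0 < X < 1).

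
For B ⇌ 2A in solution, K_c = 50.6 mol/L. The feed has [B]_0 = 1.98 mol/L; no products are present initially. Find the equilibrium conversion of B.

X = 0.879

Let X = conversion of B; extent ξ = 1.98·X mol/L.
Concentrations: [B] = 1.98 − 1.98X; [A] = 3.96X.
K_c = [A]^2 / ([B]).
This equals 50.6 at X = 0.879 (the root in 0 < X < 1).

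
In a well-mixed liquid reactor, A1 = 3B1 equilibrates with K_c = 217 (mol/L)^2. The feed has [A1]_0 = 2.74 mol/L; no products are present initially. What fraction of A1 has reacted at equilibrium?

Let X = conversion of A1; extent ξ = 2.74·X mol/L.
Concentrations: [A1] = 2.74 − 2.74X; [B1] = 8.22X.
K_c = [B1]^3 / ([A1]).
Setting equal to 217 and solving for X on (0,1) gives X = 0.691.

X = 0.691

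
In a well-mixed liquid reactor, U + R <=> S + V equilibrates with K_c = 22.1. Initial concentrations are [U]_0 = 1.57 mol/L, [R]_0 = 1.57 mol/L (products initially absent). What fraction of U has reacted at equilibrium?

X = 0.825

Let X = conversion of U; extent ξ = 1.57·X mol/L.
Concentrations: [U] = 1.57 − 1.57X; [R] = 1.57 − 1.57X; [S] = 1.57X; [V] = 1.57X.
K_c = [S] [V] / ([U] [R]).
Equating to 22.1: the physical root is X = 0.825.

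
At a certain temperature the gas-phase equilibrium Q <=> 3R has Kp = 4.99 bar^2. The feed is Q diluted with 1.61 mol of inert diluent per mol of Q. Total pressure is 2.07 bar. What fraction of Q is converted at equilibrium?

Let X = conversion of Q (basis 1 mol Q); extent of reaction ξ = X.
Mole table: n_Q = 1 − X; n_R = 3X; n_I = 1.61 (inert).
n_T = Σnᵢ = 2.61 + 2X.
Mole fractions y_i = n_i/n_T; Kp = p_R^3 / (p_Q) with p_i = y_i·P.
Substituting and setting equal to 4.99 bar^2 gives a polynomial in X; the root in (0,1) is X = 0.623.

X = 0.623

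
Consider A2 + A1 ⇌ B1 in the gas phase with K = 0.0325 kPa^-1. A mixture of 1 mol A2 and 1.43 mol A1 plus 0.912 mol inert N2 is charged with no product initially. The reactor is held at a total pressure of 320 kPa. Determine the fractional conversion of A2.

Take 1 mol A2 as basis and let X be its fractional conversion, so ξ = X.
At extent ξ: n_A2 = 1 − X; n_A1 = 1.43 − X; n_B1 = X; n_I = 0.912 (inert).
Total moles n_T = 3.34 − X.
y_i = n_i/n_T, p_i = y_i·P. K = p_B1 / (p_A2 p_A1).
This yields a degree-2 equation in X; solving on (0,1), X = 0.735.

X = 0.735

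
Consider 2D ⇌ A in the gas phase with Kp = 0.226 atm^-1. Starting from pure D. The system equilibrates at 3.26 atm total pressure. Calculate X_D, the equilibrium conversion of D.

Basis: 1 mol D initially; let X = conversion of D. Extent ξ = 0.5X.
Species balance: n_D = 1 − X; n_A = 0.5X.
Summing: n_T = 1 − 0.5X.
With p_i = (n_i/n_T)P, Kp = p_A / (p_D^2).
Substituting and setting equal to 0.226 atm^-1 gives a polynomial in X; the root in (0,1) is X = 0.497.

X = 0.497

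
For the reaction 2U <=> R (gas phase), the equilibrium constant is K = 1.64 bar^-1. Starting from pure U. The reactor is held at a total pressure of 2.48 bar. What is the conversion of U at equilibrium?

X = 0.759

Take 1 mol U as basis and let X be its fractional conversion, so ξ = 0.5X.
Species balance: n_U = 1 − X; n_R = 0.5X.
n_T = Σnᵢ = 1 − 0.5X.
With p_i = (n_i/n_T)P, K = p_R / (p_U^2).
Equating to 1.64 bar^-1 and solving on 0 < X < 1: X = 0.759.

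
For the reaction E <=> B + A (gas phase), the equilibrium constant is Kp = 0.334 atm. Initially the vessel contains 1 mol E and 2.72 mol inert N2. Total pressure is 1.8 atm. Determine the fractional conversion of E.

Take 1 mol E as basis and let X be its fractional conversion, so ξ = X.
Mole table: n_E = 1 − X; n_B = X; n_A = X; n_I = 2.72 (inert).
Total moles n_T = 3.72 + X.
y_i = n_i/n_T, p_i = y_i·P. Kp = p_B p_A / (p_E).
Substituting and setting equal to 0.334 atm gives a polynomial in X; the root in (0,1) is X = 0.579.

X = 0.579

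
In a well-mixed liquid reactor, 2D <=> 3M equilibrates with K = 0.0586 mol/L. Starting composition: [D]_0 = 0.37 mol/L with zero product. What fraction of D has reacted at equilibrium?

X = 0.288

Let X = conversion of D; extent ξ = 0.37X/2 mol/L.
Concentrations: [D] = 0.37 − 0.37X; [M] = 0.555X.
K = [M]^3 / ([D]^2).
This equals 0.0586 at X = 0.288 (the root in 0 < X < 1).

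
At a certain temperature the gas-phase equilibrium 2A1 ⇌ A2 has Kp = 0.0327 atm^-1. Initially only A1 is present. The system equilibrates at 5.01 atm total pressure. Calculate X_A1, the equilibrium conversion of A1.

X = 0.223

Basis: 1 mol A1 initially; let X = conversion of A1. Extent ξ = 0.5X.
Mole table: n_A1 = 1 − X; n_A2 = 0.5X.
Total moles n_T = 1 − 0.5X.
Mole fractions y_i = n_i/n_T; Kp = p_A2 / (p_A1^2) with p_i = y_i·P.
Substituting and setting equal to 0.0327 atm^-1 gives a polynomial in X; the root in (0,1) is X = 0.223.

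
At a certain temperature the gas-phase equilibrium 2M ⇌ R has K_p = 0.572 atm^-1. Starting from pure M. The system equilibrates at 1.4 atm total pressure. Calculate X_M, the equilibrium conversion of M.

Take 1 mol M as basis and let X be its fractional conversion, so ξ = 0.5X.
Mole table: n_M = 1 − X; n_R = 0.5X.
Total moles n_T = 1 − 0.5X.
y_i = n_i/n_T, p_i = y_i·P. K_p = p_R / (p_M^2).
Equating to 0.572 atm^-1 and solving on 0 < X < 1: X = 0.512.

X = 0.512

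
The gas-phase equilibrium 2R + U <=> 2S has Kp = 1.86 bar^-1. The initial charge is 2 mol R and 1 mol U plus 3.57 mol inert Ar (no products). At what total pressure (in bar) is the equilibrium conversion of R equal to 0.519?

Let X = conversion of R (basis 2 mol R); extent of reaction ξ = X.
Mole table: n_R = 2 − 2X; n_U = 1 − X; n_S = 2X; n_I = 3.57 (inert).
n_T = Σnᵢ = 6.57 − X.
Kp = p_S^2 / (p_R^2 p_U) with p_i = (n_i/n_T)·P.
At X = 0.519: the mole-fraction product g(X) = Π y_i^ν_i = 14.65. Since Kp = g(X)·P^{-1}, P = (g/Kp)^(1/1) = (14.65/1.86)^(1/1) = 7.87 bar.

P = 7.87 bar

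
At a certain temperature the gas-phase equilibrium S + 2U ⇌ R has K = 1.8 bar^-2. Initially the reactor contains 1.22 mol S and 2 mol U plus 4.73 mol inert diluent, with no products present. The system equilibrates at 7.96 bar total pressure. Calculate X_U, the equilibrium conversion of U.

Let X = conversion of U (basis 2 mol U); extent of reaction ξ = X.
Species balance: n_S = 1.22 − X; n_U = 2 − 2X; n_R = X; n_I = 4.73 (inert).
Total moles n_T = 7.95 − 2X.
Mole fractions y_i = n_i/n_T; K = p_R / (p_S p_U^2) with p_i = y_i·P.
Substituting and setting equal to 1.8 bar^-2 gives a polynomial in X; the root in (0,1) is X = 0.662.

X = 0.662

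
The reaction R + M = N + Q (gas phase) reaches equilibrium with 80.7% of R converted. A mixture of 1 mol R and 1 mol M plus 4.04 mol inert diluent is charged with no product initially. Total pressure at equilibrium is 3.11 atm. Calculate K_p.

Basis: 1 mol R initially; let X = conversion of R. Extent ξ = X.
At extent ξ: n_R = 1 − X; n_M = 1 − X; n_N = X; n_Q = X; n_I = 4.04 (inert).
Total moles n_T = 6.04 (Δν = 0, constant).
At X = 0.807: n_R = 0.193, n_M = 0.193, n_N = 0.807, n_Q = 0.807, n_T = 6.04.
p_i = (n_i/n_T)·P. K_p = p_N p_Q / (p_R p_M) = 17.5.

K_p = 17.5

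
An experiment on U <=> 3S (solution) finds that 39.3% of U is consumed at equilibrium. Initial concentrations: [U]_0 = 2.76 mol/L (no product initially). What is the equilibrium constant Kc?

Kc = 20.6 (mol/L)^2

Let X = conversion of U.
Concentrations: [U] = 2.76 − 2.76X; [S] = 8.28X.
At X = 0.393: [U] = 1.68, [S] = 3.25.
Kc = [S]^3 / ([U]) = 20.6 (mol/L)^2.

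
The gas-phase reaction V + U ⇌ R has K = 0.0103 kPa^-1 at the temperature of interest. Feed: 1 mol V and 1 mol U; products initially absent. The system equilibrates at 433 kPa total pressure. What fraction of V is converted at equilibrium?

X = 0.572

Basis: 1 mol V initially; let X = conversion of V. Extent ξ = X.
Mole table: n_V = 1 − X; n_U = 1 − X; n_R = X.
Summing: n_T = 2 − X.
With p_i = (n_i/n_T)P, K = p_R / (p_V p_U).
Substituting and setting equal to 0.0103 kPa^-1 gives a polynomial in X; the root in (0,1) is X = 0.572.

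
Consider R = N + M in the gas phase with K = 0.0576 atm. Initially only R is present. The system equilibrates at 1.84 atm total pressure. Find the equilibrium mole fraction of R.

Take 1 mol R as basis and let X be its fractional conversion, so ξ = X.
At extent ξ: n_R = 1 − X; n_N = X; n_M = X.
n_T = Σnᵢ = 1 + X.
Mole fractions y_i = n_i/n_T; K = p_N p_M / (p_R) with p_i = y_i·P.
Setting this equal to 0.0576 atm and taking the physical root (0 < X < 1) gives X = 0.174.
Then n_R = 0.826, n_T = 1.17, so y_R = 0.703.

y_R = 0.703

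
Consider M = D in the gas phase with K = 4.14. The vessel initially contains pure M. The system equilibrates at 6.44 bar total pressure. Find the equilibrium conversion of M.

Let X = conversion of M (basis 1 mol M); extent of reaction ξ = X.
Species balance: n_M = 1 − X; n_D = X.
Total moles n_T = 1 (Δν = 0, constant).
With p_i = (n_i/n_T)P, K = p_D / (p_M).
Substituting and setting equal to 4.14 gives a polynomial in X; the root in (0,1) is X = 0.805.

X = 0.805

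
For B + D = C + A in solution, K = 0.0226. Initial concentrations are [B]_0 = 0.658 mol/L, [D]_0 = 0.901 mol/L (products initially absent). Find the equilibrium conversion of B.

X = 0.153

Let X = conversion of B; extent ξ = 0.658·X mol/L.
Concentrations: [B] = 0.658 − 0.658X; [D] = 0.901 − 0.658X; [C] = 0.658X; [A] = 0.658X.
K = [C] [A] / ([B] [D]).
This equals 0.0226 at X = 0.153 (the root in 0 < X < 1).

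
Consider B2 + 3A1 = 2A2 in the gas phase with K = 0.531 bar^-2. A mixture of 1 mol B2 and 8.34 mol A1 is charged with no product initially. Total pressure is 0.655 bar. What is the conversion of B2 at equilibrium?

X = 0.409

Let X = conversion of B2 (basis 1 mol B2); extent of reaction ξ = X.
At extent ξ: n_B2 = 1 − X; n_A1 = 8.34 − 3X; n_A2 = 2X.
Summing: n_T = 9.34 − 2X.
With p_i = (n_i/n_T)P, K = p_A2^2 / (p_B2 p_A1^3).
Equating to 0.531 bar^-2 and solving on 0 < X < 1: X = 0.409.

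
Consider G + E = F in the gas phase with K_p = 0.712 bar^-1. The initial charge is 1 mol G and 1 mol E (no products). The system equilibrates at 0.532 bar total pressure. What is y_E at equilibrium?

y_E = 0.460

Take 1 mol G as basis and let X be its fractional conversion, so ξ = X.
Moles: n_G = 1 − X; n_E = 1 − X; n_F = X.
n_T = Σnᵢ = 2 − X.
With p_i = (n_i/n_T)P, K_p = p_F / (p_G p_E).
This yields a degree-2 equation in X; solving on (0,1), X = 0.148.
Then n_E = 0.852, n_T = 1.85, so y_E = 0.460.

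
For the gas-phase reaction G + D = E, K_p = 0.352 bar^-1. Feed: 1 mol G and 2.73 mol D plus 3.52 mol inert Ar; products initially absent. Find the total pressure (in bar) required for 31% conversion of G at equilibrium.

Let X = conversion of G (basis 1 mol G); extent of reaction ξ = X.
Moles: n_G = 1 − X; n_D = 2.73 − X; n_E = X; n_I = 3.52 (inert).
Total moles n_T = 7.25 − X.
K_p = p_E / (p_G p_D) with p_i = (n_i/n_T)·P.
At X = 0.31: the mole-fraction product g(X) = Π y_i^ν_i = 1.288. Since K_p = g(X)·P^{-1}, P = (g/K_p)^(1/1) = (1.288/0.352)^(1/1) = 3.66 bar.

P = 3.66 bar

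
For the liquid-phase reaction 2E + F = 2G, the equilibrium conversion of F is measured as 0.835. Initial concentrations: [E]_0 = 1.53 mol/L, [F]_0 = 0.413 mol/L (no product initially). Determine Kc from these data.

Kc = 9.89 L/mol

Let X = conversion of F.
Concentrations: [E] = 1.53 − 0.826X; [F] = 0.413 − 0.413X; [G] = 0.826X.
At X = 0.835: [E] = 0.84, [F] = 0.0681, [G] = 0.69.
Kc = [G]^2 / ([E]^2 [F]) = 9.89 L/mol.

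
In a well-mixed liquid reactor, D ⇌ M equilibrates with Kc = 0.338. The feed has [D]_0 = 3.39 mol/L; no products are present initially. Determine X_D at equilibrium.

Let X = conversion of D; extent ξ = 3.39·X mol/L.
Concentrations: [D] = 3.39 − 3.39X; [M] = 3.39X.
Kc = [M] / ([D]).
Solving Kc = 0.338 for X ∈ (0,1): X = 0.253.

X = 0.253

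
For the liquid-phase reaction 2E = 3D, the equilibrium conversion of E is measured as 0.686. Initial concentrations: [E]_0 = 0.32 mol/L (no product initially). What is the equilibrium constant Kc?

Let X = conversion of E.
Concentrations: [E] = 0.32 − 0.32X; [D] = 0.48X.
At X = 0.686: [E] = 0.1, [D] = 0.329.
Kc = [D]^3 / ([E]^2) = 3.54 mol/L.

Kc = 3.54 mol/L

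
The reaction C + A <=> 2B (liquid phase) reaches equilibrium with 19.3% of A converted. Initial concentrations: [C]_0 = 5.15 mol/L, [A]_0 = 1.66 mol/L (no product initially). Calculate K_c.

Let X = conversion of A.
Concentrations: [C] = 5.15 − 1.66X; [A] = 1.66 − 1.66X; [B] = 3.32X.
At X = 0.193: [C] = 4.83, [A] = 1.34, [B] = 0.641.
K_c = [B]^2 / ([C] [A]) = 0.0635.

K_c = 0.0635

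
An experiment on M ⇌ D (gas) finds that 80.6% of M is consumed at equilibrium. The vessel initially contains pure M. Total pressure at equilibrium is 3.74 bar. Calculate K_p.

K_p = 4.15

Basis: 1 mol M initially; let X = conversion of M. Extent ξ = X.
Moles: n_M = 1 − X; n_D = X.
Total moles n_T = 1 (Δν = 0, constant).
At X = 0.806: n_M = 0.194, n_D = 0.806, n_T = 1.
p_i = (n_i/n_T)·P. K_p = p_D / (p_M) = 4.15.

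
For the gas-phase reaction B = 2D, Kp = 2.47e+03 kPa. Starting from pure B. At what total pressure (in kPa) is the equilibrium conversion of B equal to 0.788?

P = 377 kPa

Let X = conversion of B (basis 1 mol B); extent of reaction ξ = X.
Moles: n_B = 1 − X; n_D = 2X.
n_T = Σnᵢ = 1 + X.
Kp = p_D^2 / (p_B) with p_i = (n_i/n_T)·P.
At X = 0.788: the mole-fraction product g(X) = Π y_i^ν_i = 6.553. Since Kp = g(X)·P^{1}, P = (Kp/g)^(1/1) = (2.47e+03/6.553)^(1/1) = 377 kPa.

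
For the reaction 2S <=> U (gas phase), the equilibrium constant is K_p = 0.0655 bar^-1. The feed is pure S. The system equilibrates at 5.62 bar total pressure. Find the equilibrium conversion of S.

X = 0.364

Basis: 1 mol S initially; let X = conversion of S. Extent ξ = 0.5X.
Moles: n_S = 1 − X; n_U = 0.5X.
Summing: n_T = 1 − 0.5X.
Mole fractions y_i = n_i/n_T; K_p = p_U / (p_S^2) with p_i = y_i·P.
Substituting and setting equal to 0.0655 bar^-1 gives a polynomial in X; the root in (0,1) is X = 0.364.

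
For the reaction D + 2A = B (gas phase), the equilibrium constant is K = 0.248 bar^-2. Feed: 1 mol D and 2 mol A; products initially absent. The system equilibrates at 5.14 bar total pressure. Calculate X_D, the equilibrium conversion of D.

X = 0.578

Basis: 1 mol D initially; let X = conversion of D. Extent ξ = X.
At extent ξ: n_D = 1 − X; n_A = 2 − 2X; n_B = X.
n_T = Σnᵢ = 3 − 2X.
Mole fractions y_i = n_i/n_T; K = p_B / (p_D p_A^2) with p_i = y_i·P.
This yields a degree-3 equation in X; solving on (0,1), X = 0.578.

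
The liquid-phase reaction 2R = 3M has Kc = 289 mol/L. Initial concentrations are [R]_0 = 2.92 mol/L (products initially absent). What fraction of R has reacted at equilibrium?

Let X = conversion of R; extent ξ = 2.92X/2 mol/L.
Concentrations: [R] = 2.92 − 2.92X; [M] = 4.38X.
Kc = [M]^3 / ([R]^2).
Solving Kc = 289 for X ∈ (0,1): X = 0.854.

X = 0.854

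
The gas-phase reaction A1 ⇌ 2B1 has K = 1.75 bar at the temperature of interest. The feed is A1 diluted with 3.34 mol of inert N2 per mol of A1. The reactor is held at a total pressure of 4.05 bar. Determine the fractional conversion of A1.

Basis: 1 mol A1 initially; let X = conversion of A1. Extent ξ = X.
At extent ξ: n_A1 = 1 − X; n_B1 = 2X; n_I = 3.34 (inert).
Summing: n_T = 4.34 + X.
y_i = n_i/n_T, p_i = y_i·P. K = p_B1^2 / (p_A1).
Setting this equal to 1.75 bar and taking the physical root (0 < X < 1) gives X = 0.508.

X = 0.508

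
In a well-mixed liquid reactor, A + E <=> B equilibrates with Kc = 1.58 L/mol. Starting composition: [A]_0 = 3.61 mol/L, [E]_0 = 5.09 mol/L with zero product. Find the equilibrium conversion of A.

X = 0.782

Let X = conversion of A; extent ξ = 3.61·X mol/L.
Concentrations: [A] = 3.61 − 3.61X; [E] = 5.09 − 3.61X; [B] = 3.61X.
Kc = [B] / ([A] [E]).
Solving Kc = 1.58 for X ∈ (0,1): X = 0.782.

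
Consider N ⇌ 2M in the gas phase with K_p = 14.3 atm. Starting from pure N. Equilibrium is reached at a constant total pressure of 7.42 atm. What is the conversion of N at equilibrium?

X = 0.570

Basis: 1 mol N initially; let X = conversion of N. Extent ξ = X.
Mole table: n_N = 1 − X; n_M = 2X.
n_T = Σnᵢ = 1 + X.
With p_i = (n_i/n_T)P, K_p = p_M^2 / (p_N).
Substituting and setting equal to 14.3 atm gives a polynomial in X; the root in (0,1) is X = 0.570.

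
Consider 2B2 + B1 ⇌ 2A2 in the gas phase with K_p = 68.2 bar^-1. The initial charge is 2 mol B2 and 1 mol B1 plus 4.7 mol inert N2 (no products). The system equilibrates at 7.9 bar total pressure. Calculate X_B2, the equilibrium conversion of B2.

X = 0.799

Basis: 2 mol B2 initially; let X = conversion of B2. Extent ξ = X.
Species balance: n_B2 = 2 − 2X; n_B1 = 1 − X; n_A2 = 2X; n_I = 4.7 (inert).
Summing: n_T = 7.7 − X.
Mole fractions y_i = n_i/n_T; K_p = p_A2^2 / (p_B2^2 p_B1) with p_i = y_i·P.
This yields a degree-3 equation in X; solving on (0,1), X = 0.799.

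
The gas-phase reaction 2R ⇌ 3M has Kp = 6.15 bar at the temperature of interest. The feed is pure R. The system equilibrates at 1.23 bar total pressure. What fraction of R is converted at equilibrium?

X = 0.637

Basis: 1 mol R initially; let X = conversion of R. Extent ξ = 0.5X.
Mole table: n_R = 1 − X; n_M = 1.5X.
Total moles n_T = 1 + 0.5X.
y_i = n_i/n_T, p_i = y_i·P. Kp = p_M^3 / (p_R^2).
Setting this equal to 6.15 bar and taking the physical root (0 < X < 1) gives X = 0.637.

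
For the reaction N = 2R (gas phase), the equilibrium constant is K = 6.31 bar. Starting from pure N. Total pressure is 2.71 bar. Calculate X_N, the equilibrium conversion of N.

Basis: 1 mol N initially; let X = conversion of N. Extent ξ = X.
At extent ξ: n_N = 1 − X; n_R = 2X.
Total moles n_T = 1 + X.
With p_i = (n_i/n_T)P, K = p_R^2 / (p_N).
This yields a degree-2 equation in X; solving on (0,1), X = 0.607.

X = 0.607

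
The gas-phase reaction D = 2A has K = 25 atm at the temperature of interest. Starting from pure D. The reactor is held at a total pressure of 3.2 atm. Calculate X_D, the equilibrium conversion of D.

X = 0.813

Let X = conversion of D (basis 1 mol D); extent of reaction ξ = X.
Mole table: n_D = 1 − X; n_A = 2X.
Summing: n_T = 1 + X.
With p_i = (n_i/n_T)P, K = p_A^2 / (p_D).
Setting this equal to 25 atm and taking the physical root (0 < X < 1) gives X = 0.813.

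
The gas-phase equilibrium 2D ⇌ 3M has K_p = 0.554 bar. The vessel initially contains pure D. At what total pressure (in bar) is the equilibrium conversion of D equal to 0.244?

Take 1 mol D as basis and let X be its fractional conversion, so ξ = 0.5X.
Mole table: n_D = 1 − X; n_M = 1.5X.
n_T = Σnᵢ = 1 + 0.5X.
K_p = p_M^3 / (p_D^2) with p_i = (n_i/n_T)·P.
At X = 0.244: the mole-fraction product g(X) = Π y_i^ν_i = 0.07646. Since K_p = g(X)·P^{1}, P = (K_p/g)^(1/1) = (0.554/0.07646)^(1/1) = 7.25 bar.

P = 7.25 bar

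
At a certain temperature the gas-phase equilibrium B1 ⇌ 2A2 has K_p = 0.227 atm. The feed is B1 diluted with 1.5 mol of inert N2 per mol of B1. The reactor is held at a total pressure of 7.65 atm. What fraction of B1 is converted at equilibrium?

X = 0.130

Let X = conversion of B1 (basis 1 mol B1); extent of reaction ξ = X.
Species balance: n_B1 = 1 − X; n_A2 = 2X; n_I = 1.5 (inert).
Summing: n_T = 2.5 + X.
Mole fractions y_i = n_i/n_T; K_p = p_A2^2 / (p_B1) with p_i = y_i·P.
Equating to 0.227 atm and solving on 0 < X < 1: X = 0.130.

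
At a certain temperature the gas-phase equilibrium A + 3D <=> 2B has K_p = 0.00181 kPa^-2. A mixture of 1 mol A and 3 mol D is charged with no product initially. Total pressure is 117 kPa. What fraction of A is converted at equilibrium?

X = 0.634

Basis: 1 mol A initially; let X = conversion of A. Extent ξ = X.
At extent ξ: n_A = 1 − X; n_D = 3 − 3X; n_B = 2X.
Summing: n_T = 4 − 2X.
With p_i = (n_i/n_T)P, K_p = p_B^2 / (p_A p_D^3).
Substituting and setting equal to 0.00181 kPa^-2 gives a polynomial in X; the root in (0,1) is X = 0.634.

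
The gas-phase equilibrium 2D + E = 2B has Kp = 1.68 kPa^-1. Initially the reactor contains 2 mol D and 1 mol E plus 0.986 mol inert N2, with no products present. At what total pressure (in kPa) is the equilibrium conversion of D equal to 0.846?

Basis: 2 mol D initially; let X = conversion of D. Extent ξ = X.
Species balance: n_D = 2 − 2X; n_E = 1 − X; n_B = 2X; n_I = 0.986 (inert).
Summing: n_T = 3.99 − X.
Kp = p_B^2 / (p_D^2 p_E) with p_i = (n_i/n_T)·P.
At X = 0.846: the mole-fraction product g(X) = Π y_i^ν_i = 615.3. Since Kp = g(X)·P^{-1}, P = (g/Kp)^(1/1) = (615.3/1.68)^(1/1) = 366 kPa.

P = 366 kPa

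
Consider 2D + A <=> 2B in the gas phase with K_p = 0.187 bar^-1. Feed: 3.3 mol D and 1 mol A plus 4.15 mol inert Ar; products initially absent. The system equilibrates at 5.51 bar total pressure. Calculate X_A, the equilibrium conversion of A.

X = 0.365

Let X = conversion of A (basis 1 mol A); extent of reaction ξ = X.
Species balance: n_D = 3.3 − 2X; n_A = 1 − X; n_B = 2X; n_I = 4.15 (inert).
n_T = Σnᵢ = 8.45 − X.
With p_i = (n_i/n_T)P, K_p = p_B^2 / (p_D^2 p_A).
Equating to 0.187 bar^-1 and solving on 0 < X < 1: X = 0.365.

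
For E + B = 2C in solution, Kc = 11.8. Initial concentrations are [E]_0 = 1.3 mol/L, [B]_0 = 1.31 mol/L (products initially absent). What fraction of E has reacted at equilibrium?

X = 0.634

Let X = conversion of E; extent ξ = 1.3·X mol/L.
Concentrations: [E] = 1.3 − 1.3X; [B] = 1.31 − 1.3X; [C] = 2.6X.
Kc = [C]^2 / ([E] [B]).
This equals 11.8 at X = 0.634 (the root in 0 < X < 1).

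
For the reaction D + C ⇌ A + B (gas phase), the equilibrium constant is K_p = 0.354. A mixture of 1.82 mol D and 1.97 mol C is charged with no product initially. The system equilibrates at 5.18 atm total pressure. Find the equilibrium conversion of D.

Let X = conversion of D (basis 1.82 mol D); extent of reaction ξ = 1.82X.
Mole table: n_D = 1.82 − 1.82X; n_C = 1.97 − 1.82X; n_A = 1.82X; n_B = 1.82X.
Since Δν = 0, n_T = 3.79 throughout.
y_i = n_i/n_T, p_i = y_i·P. K_p = p_A p_B / (p_D p_C).
Setting this equal to 0.354 and taking the physical root (0 < X < 1) gives X = 0.388.

X = 0.388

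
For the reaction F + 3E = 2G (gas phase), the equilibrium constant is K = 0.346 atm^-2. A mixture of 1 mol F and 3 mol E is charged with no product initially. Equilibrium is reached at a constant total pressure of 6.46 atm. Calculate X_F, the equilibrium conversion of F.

X = 0.590

Take 1 mol F as basis and let X be its fractional conversion, so ξ = X.
Moles: n_F = 1 − X; n_E = 3 − 3X; n_G = 2X.
n_T = Σnᵢ = 4 − 2X.
Mole fractions y_i = n_i/n_T; K = p_G^2 / (p_F p_E^3) with p_i = y_i·P.
Setting this equal to 0.346 atm^-2 and taking the physical root (0 < X < 1) gives X = 0.590.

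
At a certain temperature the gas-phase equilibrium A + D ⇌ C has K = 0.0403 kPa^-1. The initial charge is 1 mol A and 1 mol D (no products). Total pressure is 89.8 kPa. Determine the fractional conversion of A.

X = 0.535

Basis: 1 mol A initially; let X = conversion of A. Extent ξ = X.
Mole table: n_A = 1 − X; n_D = 1 − X; n_C = X.
Total moles n_T = 2 − X.
y_i = n_i/n_T, p_i = y_i·P. K = p_C / (p_A p_D).
Setting this equal to 0.0403 kPa^-1 and taking the physical root (0 < X < 1) gives X = 0.535.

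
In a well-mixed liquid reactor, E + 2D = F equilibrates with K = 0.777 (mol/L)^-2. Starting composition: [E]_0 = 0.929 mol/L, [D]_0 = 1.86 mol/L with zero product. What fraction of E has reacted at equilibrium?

Let X = conversion of E; extent ξ = 0.929·X mol/L.
Concentrations: [E] = 0.929 − 0.929X; [D] = 1.86 − 1.86X; [F] = 0.929X.
K = [F] / ([E] [D]^2).
Setting equal to 0.777 and solving for X on (0,1) gives X = 0.449.

X = 0.449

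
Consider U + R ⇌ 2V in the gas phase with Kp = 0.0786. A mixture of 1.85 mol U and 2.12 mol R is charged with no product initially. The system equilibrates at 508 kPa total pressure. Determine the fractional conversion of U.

Take 1.85 mol U as basis and let X be its fractional conversion, so ξ = 1.85X.
Mole table: n_U = 1.85 − 1.85X; n_R = 2.12 − 1.85X; n_V = 3.7X.
Total moles n_T = 3.97 (Δν = 0, constant).
Mole fractions y_i = n_i/n_T; Kp = p_V^2 / (p_U p_R) with p_i = y_i·P.
Substituting and setting equal to 0.0786 gives a polynomial in X; the root in (0,1) is X = 0.132.

X = 0.132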